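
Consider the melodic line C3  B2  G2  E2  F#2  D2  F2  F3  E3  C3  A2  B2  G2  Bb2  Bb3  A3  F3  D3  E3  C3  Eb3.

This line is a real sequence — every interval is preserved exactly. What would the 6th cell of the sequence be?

Unit = 7 notes; the statements start on C3, F3, Bb3, moving up a 4th each time.
Continuing the starts: Eb4 → Ab4 → Db5.
Statement 6 starts on Db5 and keeps the same exact contour: Db5 C5 Ab4 F4 G4 Eb4 Gb4.

Db5 C5 Ab4 F4 G4 Eb4 Gb4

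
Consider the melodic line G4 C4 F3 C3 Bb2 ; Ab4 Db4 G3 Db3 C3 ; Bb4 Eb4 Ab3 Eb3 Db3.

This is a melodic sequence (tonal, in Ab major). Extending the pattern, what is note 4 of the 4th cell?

F3

Grouping in 5s, the 4th note of each cell is C3, Db3, Eb3.
From Eb3, up a 2nd gives F3.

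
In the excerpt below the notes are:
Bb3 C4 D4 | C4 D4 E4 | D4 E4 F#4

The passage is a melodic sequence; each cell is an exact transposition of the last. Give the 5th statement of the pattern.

F#4 G#4 A#4

Taking 3-note groups, the heads are Bb3, C4, D4: the pattern moves up a 2nd.
Extending up a 2nd: E4 → F#4.
Statement 5 starts on F#4 and keeps the same exact contour: F#4 G#4 A#4.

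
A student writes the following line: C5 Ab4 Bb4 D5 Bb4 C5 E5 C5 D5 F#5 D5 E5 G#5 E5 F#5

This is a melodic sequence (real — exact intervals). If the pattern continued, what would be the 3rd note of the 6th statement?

G#5

With 3-note cells, note 3 of each statement runs Bb4, C5, D5, E5, F#5.
From F#5, up a 2nd gives G#5.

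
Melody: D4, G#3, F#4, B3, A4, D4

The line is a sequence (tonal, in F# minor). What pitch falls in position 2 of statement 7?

With 2-note cells, note 2 of each statement runs G#3, B3, D4.
Each moves up a 3rd. Continuing: F#4 → A4 → C#5 → E5.

E5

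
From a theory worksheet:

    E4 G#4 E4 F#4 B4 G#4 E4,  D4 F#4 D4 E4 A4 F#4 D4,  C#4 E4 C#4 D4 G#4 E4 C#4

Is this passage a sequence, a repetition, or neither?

sequence

Each 7-note cell is the previous one transposed down a 2nd.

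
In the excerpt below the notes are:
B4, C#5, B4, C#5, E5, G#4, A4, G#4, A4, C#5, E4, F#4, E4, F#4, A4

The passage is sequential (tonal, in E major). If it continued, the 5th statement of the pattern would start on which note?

Unit = 5 notes; the statements start on B4, G#4, E4, moving down a 3rd each time.
Extending the heads down a 3rd: C#4 → A3.

A3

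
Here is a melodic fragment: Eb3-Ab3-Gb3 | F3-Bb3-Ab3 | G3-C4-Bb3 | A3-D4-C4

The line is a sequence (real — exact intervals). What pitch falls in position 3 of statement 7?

With 3-note cells, note 3 of each statement runs Gb3, Ab3, Bb3, C4.
Carrying that up a 2nd forward: D4 → E4 → F#4.

F#4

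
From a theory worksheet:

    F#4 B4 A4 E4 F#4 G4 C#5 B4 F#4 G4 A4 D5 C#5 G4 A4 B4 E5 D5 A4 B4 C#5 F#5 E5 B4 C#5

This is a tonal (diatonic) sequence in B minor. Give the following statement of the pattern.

The 5-note cells begin on F#4, G4, A4, B4, C#5 — each up a 2nd from the last.
So cell 6 is D5 G5 F#5 C#5 D5.

D5 G5 F#5 C#5 D5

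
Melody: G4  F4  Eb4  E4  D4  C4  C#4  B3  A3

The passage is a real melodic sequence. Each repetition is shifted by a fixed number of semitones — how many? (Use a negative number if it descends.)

-3

Unit = 3 notes; the statements start on G4, E4, C#4, moving down a 3rd each time.
G4→E4 is 64 − 67 = -3 semitones.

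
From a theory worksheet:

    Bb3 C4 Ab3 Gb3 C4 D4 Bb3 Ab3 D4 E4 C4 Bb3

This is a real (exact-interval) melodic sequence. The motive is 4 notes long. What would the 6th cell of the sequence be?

The 4-note cells begin on Bb3, C4, D4 — each up a 2nd from the last.
Carrying on: E4 → F#4 → G#4.
So cell 6 is G#4 A#4 F#4 E4.

G#4 A#4 F#4 E4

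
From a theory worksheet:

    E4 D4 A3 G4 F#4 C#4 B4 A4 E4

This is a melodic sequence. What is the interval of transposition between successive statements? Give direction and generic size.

up a 3rd

The 3-note cells begin on E4, G4, B4 — each up a 3rd from the last.
E4 to G4 is up a 3rd.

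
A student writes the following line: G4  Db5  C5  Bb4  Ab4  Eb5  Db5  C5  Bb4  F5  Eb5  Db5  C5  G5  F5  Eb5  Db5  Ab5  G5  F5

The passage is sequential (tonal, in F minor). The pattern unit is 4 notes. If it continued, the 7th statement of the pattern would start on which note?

The 4-note cells begin on G4, Ab4, Bb4, C5, Db5 — each up a 2nd from the last.
Extending the heads up a 2nd: Eb5 → F5.

F5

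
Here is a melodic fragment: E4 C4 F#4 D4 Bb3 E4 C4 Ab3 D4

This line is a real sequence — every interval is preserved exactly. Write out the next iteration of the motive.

Bb3 Gb3 C4

The 3-note cells begin on E4, D4, C4 — each down a 2nd from the last.
So cell 4 is Bb3 Gb3 C4.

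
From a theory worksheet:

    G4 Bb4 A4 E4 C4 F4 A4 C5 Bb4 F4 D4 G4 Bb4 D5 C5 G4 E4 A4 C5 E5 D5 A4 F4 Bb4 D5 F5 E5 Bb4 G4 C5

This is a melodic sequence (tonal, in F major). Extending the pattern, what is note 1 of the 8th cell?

The unit is 6 notes. Position-1 pitches of the 5 shown cells: G4, A4, Bb4, C5, D5.
Carrying that up a 2nd forward: E5 → F5 → G5.

G5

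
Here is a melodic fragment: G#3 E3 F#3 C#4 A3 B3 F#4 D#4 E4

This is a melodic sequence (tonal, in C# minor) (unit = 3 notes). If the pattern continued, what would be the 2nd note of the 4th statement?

G#4

With 3-note cells, note 2 of each statement runs E3, A3, D#4.
From D#4, up a 4th gives G#4.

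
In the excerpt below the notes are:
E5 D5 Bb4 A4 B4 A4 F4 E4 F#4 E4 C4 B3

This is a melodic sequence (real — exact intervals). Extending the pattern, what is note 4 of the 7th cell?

Grouping in 4s, the 4th note of each cell is A4, E4, B3.
Extending down a 4th: F#3 → C#3 → G#2 → D#2.

D#2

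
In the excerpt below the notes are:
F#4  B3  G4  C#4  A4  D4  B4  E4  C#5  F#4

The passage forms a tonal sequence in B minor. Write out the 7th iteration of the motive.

E5 A4

Taking 2-note groups, the heads are F#4, G4, A4, B4, C#5: the pattern moves up a 2nd.
Carrying on: D5 → E5.
Statement 7 starts on E5 and keeps the same diatonic contour: E5 A4.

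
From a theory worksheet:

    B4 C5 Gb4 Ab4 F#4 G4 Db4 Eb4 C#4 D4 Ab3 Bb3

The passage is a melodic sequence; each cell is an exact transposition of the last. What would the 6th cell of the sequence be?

A#2 B2 F2 G2

Taking 4-note groups, the heads are B4, F#4, C#4: the pattern moves down a 4th.
Carrying on: G#3 → D#3 → A#2.
So cell 6 is A#2 B2 F2 G2.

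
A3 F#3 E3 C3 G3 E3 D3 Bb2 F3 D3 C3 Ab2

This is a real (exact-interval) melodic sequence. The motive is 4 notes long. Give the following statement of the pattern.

Unit = 4 notes; the statements start on A3, G3, F3, moving down a 2nd each time.
So cell 4 is Eb3 C3 Bb2 Gb2.

Eb3 C3 Bb2 Gb2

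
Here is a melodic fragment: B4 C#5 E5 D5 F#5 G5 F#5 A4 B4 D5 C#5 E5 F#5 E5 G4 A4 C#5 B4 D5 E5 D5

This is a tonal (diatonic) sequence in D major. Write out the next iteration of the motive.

Unit = 7 notes; the statements start on B4, A4, G4, moving down a 2nd each time.
So cell 4 is F#4 G4 B4 A4 C#5 D5 C#5.

F#4 G4 B4 A4 C#5 D5 C#5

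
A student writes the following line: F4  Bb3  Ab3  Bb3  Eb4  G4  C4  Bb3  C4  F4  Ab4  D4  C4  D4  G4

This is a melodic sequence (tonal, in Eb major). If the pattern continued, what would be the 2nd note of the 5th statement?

With 5-note cells, note 2 of each statement runs Bb3, C4, D4.
Extending up a 2nd: Eb4 → F4.

F4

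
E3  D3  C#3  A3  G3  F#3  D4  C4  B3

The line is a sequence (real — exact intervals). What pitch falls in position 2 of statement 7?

Ab5

Grouping in 3s, the 2nd note of each cell is D3, G3, C4.
Each moves up a 4th. Continuing: F4 → Bb4 → Eb5 → Ab5.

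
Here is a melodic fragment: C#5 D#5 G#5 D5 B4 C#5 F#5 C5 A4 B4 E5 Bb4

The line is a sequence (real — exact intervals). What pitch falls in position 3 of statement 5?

C5

Grouping in 4s, the 3rd note of each cell is G#5, F#5, E5.
Carrying that down a 2nd forward: D5 → C5.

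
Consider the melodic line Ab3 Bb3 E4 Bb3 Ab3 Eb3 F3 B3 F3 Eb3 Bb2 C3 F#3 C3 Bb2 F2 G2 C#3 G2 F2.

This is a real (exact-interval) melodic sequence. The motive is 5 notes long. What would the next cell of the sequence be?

C2 D2 G#2 D2 C2

Unit = 5 notes; the statements start on Ab3, Eb3, Bb2, F2, moving down a 4th each time.
So cell 5 is C2 D2 G#2 D2 C2.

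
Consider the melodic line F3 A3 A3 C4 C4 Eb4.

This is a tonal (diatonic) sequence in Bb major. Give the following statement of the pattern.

Taking 2-note groups, the heads are F3, A3, C4: the pattern moves up a 3rd.
So cell 4 is Eb4 G4.

Eb4 G4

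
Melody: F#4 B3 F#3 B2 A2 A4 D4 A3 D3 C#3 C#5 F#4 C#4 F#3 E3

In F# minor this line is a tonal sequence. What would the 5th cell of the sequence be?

Taking 5-note groups, the heads are F#4, A4, C#5: the pattern moves up a 3rd.
Continuing the starts: E5 → G#5.
Statement 5 starts on G#5 and keeps the same diatonic contour: G#5 C#5 G#4 C#4 B3.

G#5 C#5 G#4 C#4 B3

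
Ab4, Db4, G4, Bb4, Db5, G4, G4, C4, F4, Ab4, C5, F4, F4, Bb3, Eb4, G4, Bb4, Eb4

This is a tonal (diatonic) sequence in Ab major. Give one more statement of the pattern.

Unit = 6 notes; the statements start on Ab4, G4, F4, moving down a 2nd each time.
From Eb4 the diatonic shape gives Eb4 Ab3 Db4 F4 Ab4 Db4.

Eb4 Ab3 Db4 F4 Ab4 Db4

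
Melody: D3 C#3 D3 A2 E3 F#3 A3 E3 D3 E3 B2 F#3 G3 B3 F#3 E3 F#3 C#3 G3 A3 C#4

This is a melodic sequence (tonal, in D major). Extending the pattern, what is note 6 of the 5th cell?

The unit is 7 notes. Position-6 pitches of the 3 shown cells: F#3, G3, A3.
Each moves up a 2nd. Continuing: B3 → C#4.

C#4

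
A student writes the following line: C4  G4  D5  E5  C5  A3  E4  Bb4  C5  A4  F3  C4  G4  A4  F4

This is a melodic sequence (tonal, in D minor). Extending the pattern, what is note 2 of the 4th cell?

The unit is 5 notes. Position-2 pitches of the 3 shown cells: G4, E4, C4.
One more down a 3rd gives A3.

A3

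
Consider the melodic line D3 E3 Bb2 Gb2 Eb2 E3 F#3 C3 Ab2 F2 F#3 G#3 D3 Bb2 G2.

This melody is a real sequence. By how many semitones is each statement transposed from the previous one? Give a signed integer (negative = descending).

With a 5-note motive the entries are D3, E3, F#3, each up a 2nd from the previous.
Counting half-steps from D3 to E3: 2.

2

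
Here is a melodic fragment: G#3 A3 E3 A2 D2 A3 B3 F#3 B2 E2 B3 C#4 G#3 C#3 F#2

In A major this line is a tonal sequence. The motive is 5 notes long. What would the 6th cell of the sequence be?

Unit = 5 notes; the statements start on G#3, A3, B3, moving up a 2nd each time.
Extending up a 2nd: C#4 → D4 → E4.
Statement 6 starts on E4 and keeps the same diatonic contour: E4 F#4 C#4 F#3 B2.

E4 F#4 C#4 F#3 B2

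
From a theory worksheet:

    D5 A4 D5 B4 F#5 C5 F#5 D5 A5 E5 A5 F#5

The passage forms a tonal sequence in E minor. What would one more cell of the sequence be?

With a 4-note motive the entries are D5, F#5, A5, each up a 3rd from the previous.
From C6 the diatonic shape gives C6 G5 C6 A5.

C6 G5 C6 A5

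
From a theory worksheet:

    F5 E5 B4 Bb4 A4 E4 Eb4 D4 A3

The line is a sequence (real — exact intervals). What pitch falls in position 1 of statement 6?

Gb2

Grouping in 3s, the 1st note of each cell is F5, Bb4, Eb4.
Extending down a 5th: Ab3 → Db3 → Gb2.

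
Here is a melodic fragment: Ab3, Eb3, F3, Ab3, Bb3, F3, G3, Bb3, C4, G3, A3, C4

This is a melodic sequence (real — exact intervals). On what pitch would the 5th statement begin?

E4

Unit = 4 notes; the statements start on Ab3, Bb3, C4, moving up a 2nd each time.
Continuing: D4 → E4. Statement 5 starts on E4.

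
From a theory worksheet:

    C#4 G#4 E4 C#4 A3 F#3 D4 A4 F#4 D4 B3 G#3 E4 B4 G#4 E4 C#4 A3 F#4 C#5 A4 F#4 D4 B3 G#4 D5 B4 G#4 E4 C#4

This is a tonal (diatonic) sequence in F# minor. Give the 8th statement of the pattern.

With a 6-note motive the entries are C#4, D4, E4, F#4, G#4, each up a 2nd from the previous.
Extending up a 2nd: A4 → B4 → C#5.
Statement 8 starts on C#5 and keeps the same diatonic contour: C#5 G#5 E5 C#5 A4 F#4.

C#5 G#5 E5 C#5 A4 F#4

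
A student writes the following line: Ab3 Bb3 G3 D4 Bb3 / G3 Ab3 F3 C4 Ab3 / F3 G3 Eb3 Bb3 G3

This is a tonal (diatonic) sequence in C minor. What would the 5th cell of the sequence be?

Unit = 5 notes; the statements start on Ab3, G3, F3, moving down a 2nd each time.
Continuing the starts: Eb3 → D3.
From D3 the diatonic shape gives D3 Eb3 C3 G3 Eb3.

D3 Eb3 C3 G3 Eb3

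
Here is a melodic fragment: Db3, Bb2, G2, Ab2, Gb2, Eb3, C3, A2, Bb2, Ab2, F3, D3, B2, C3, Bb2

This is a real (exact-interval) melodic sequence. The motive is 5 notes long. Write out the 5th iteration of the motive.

The 5-note cells begin on Db3, Eb3, F3 — each up a 2nd from the last.
Extending up a 2nd: G3 → A3.
So cell 5 is A3 F#3 D#3 E3 D3.

A3 F#3 D#3 E3 D3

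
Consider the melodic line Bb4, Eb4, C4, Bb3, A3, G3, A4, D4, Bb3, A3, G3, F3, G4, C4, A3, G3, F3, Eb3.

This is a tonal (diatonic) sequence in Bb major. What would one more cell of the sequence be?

With a 6-note motive the entries are Bb4, A4, G4, each down a 2nd from the previous.
Statement 4 starts on F4 and keeps the same diatonic contour: F4 Bb3 G3 F3 Eb3 D3.

F4 Bb3 G3 F3 Eb3 D3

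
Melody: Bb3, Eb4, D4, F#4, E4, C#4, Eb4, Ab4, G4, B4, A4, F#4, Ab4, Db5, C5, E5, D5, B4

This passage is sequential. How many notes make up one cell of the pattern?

18 notes total. Splitting into 3 groups of 6:
Bb3 Eb4 D4 F#4 E4 C#4 | Eb4 Ab4 G4 B4 A4 F#4 | Ab4 Db5 C5 E5 D5 B4
That's a consistent up a 4th shift per cell, and no other grouping gives one.

6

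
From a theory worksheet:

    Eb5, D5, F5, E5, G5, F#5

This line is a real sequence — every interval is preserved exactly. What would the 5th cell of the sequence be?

Unit = 2 notes; the statements start on Eb5, F5, G5, moving up a 2nd each time.
Continuing the starts: A5 → B5.
Statement 5 starts on B5 and keeps the same exact contour: B5 A#5.

B5 A#5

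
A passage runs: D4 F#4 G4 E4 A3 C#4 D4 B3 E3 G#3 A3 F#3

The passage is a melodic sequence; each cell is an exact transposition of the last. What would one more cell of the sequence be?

B2 D#3 E3 C#3

The 4-note cells begin on D4, A3, E3 — each down a 4th from the last.
So cell 4 is B2 D#3 E3 C#3.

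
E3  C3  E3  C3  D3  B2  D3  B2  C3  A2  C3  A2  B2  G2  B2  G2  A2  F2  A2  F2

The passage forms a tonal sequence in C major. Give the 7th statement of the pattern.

Unit = 4 notes; the statements start on E3, D3, C3, B2, A2, moving down a 2nd each time.
Carrying on: G2 → F2.
Statement 7 starts on F2 and keeps the same diatonic contour: F2 D2 F2 D2.

F2 D2 F2 D2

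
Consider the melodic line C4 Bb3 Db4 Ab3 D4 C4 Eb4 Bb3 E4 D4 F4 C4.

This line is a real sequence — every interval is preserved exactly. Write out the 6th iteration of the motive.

A#4 G#4 B4 F#4

Taking 4-note groups, the heads are C4, D4, E4: the pattern moves up a 2nd.
Carrying on: F#4 → G#4 → A#4.
Statement 6 starts on A#4 and keeps the same exact contour: A#4 G#4 B4 F#4.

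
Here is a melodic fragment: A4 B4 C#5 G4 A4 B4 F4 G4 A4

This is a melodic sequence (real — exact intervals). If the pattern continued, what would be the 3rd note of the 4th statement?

The unit is 3 notes. Position-3 pitches of the 3 shown cells: C#5, B4, A4.
From A4, down a 2nd gives G4.

G4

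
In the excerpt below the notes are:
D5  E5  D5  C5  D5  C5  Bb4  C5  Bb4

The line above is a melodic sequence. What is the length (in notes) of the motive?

Try groups of 3 (3 cells in 9 notes):
D5 E5 D5 | C5 D5 C5 | Bb4 C5 Bb4
Each cell is the previous one down a 2nd — so the unit is 3 notes.

3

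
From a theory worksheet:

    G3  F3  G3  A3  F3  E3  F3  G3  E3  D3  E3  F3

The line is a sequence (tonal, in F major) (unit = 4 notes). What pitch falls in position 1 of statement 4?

D3

The unit is 4 notes. Position-1 pitches of the 3 shown cells: G3, F3, E3.
Each moves down a 2nd; the next is D3.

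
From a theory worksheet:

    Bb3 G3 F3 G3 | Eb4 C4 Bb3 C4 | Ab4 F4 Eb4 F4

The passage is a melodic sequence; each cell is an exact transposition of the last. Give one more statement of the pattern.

With a 4-note motive the entries are Bb3, Eb4, Ab4, each up a 4th from the previous.
From Db5 the exact shape gives Db5 Bb4 Ab4 Bb4.

Db5 Bb4 Ab4 Bb4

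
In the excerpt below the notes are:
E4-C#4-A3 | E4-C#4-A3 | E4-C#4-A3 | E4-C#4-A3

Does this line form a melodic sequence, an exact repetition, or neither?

repetition

Each 3-note cell is identical (E4 C#4 A3), restated at the same pitch.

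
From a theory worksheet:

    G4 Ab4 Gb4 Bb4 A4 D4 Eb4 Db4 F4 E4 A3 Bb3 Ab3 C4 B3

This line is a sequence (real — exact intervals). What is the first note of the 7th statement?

The 5-note cells begin on G4, D4, A3 — each down a 4th from the last.
Extending the heads down a 4th: E3 → B2 → F#2 → C#2.

C#2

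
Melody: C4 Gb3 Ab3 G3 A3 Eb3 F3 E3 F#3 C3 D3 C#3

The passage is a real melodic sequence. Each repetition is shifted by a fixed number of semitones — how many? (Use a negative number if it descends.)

The 4-note cells begin on C4, A3, F#3 — each down a 3rd from the last.
C4→A3 is 57 − 60 = -3 semitones.

-3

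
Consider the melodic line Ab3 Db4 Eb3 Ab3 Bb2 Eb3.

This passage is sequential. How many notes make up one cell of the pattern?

2

6 notes total. Splitting into 3 groups of 2:
Ab3 Db4 | Eb3 Ab3 | Bb2 Eb3
Every group is a transposition down a 4th of the one before; no shorter unit works.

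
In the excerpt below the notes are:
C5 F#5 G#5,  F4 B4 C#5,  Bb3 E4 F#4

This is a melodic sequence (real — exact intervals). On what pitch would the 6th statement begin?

Db2

The 3-note cells begin on C5, F4, Bb3 — each down a 5th from the last.
Continuing: Eb3 → Ab2 → Db2. Statement 6 starts on Db2.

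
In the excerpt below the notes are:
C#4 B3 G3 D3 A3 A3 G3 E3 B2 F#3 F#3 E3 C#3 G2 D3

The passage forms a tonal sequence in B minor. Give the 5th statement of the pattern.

B2 A2 F#2 C#2 G2

Taking 5-note groups, the heads are C#4, A3, F#3: the pattern moves down a 3rd.
Carrying on: D3 → B2.
Statement 5 starts on B2 and keeps the same diatonic contour: B2 A2 F#2 C#2 G2.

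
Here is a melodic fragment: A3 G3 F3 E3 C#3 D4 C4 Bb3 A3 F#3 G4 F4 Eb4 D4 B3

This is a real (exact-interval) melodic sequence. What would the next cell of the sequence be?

C5 Bb4 Ab4 G4 E4

Unit = 5 notes; the statements start on A3, D4, G4, moving up a 4th each time.
Statement 4 starts on C5 and keeps the same exact contour: C5 Bb4 Ab4 G4 E4.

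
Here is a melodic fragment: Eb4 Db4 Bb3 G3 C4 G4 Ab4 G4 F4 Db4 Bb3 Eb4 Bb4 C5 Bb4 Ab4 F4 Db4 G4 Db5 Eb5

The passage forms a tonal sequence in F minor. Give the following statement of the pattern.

Db5 C5 Ab4 F4 Bb4 F5 G5

Taking 7-note groups, the heads are Eb4, G4, Bb4: the pattern moves up a 3rd.
Statement 4 starts on Db5 and keeps the same diatonic contour: Db5 C5 Ab4 F4 Bb4 F5 G5.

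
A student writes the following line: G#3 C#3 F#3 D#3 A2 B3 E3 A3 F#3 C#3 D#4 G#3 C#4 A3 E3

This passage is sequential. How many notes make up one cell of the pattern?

5

Try groups of 5 (3 cells in 15 notes):
G#3 C#3 F#3 D#3 A2 | B3 E3 A3 F#3 C#3 | D#4 G#3 C#4 A3 E3
Each cell is the previous one up a 3rd — so the unit is 5 notes.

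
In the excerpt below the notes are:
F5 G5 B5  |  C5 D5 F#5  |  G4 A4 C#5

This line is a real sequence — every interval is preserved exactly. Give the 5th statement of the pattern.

Unit = 3 notes; the statements start on F5, C5, G4, moving down a 4th each time.
Extending down a 4th: D4 → A3.
From A3 the exact shape gives A3 B3 D#4.

A3 B3 D#4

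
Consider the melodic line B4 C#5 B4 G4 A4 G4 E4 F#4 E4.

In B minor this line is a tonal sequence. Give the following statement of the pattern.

C#4 D4 C#4

With a 3-note motive the entries are B4, G4, E4, each down a 3rd from the previous.
So cell 4 is C#4 D4 C#4.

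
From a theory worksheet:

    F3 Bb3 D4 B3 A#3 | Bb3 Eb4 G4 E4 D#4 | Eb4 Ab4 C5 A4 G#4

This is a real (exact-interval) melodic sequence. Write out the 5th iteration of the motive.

Unit = 5 notes; the statements start on F3, Bb3, Eb4, moving up a 4th each time.
Continuing the starts: Ab4 → Db5.
Statement 5 starts on Db5 and keeps the same exact contour: Db5 Gb5 Bb5 G5 F#5.

Db5 Gb5 Bb5 G5 F#5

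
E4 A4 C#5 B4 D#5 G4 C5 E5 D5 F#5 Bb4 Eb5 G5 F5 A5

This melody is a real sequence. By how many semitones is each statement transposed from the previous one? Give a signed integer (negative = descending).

3

Taking 5-note groups, the heads are E4, G4, Bb4: the pattern moves up a 3rd.
Counting half-steps from E4 to G4: 3.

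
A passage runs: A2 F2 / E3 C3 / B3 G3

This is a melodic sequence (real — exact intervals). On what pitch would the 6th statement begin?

G#5

The 2-note cells begin on A2, E3, B3 — each up a 5th from the last.
Continuing: F#4 → C#5 → G#5. Statement 6 starts on G#5.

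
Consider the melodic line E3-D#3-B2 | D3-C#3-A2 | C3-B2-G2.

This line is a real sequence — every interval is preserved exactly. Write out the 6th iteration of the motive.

Gb2 F2 Db2

The 3-note cells begin on E3, D3, C3 — each down a 2nd from the last.
Continuing the starts: Bb2 → Ab2 → Gb2.
So cell 6 is Gb2 F2 Db2.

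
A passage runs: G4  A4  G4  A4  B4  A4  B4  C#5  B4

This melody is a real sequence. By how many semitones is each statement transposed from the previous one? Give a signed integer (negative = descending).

2

Taking 3-note groups, the heads are G4, A4, B4: the pattern moves up a 2nd.
G4→A4 is 69 − 67 = 2 semitones.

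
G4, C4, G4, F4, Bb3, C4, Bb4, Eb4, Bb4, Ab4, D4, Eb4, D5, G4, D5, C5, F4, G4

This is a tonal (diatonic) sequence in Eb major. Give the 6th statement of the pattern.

Unit = 6 notes; the statements start on G4, Bb4, D5, moving up a 3rd each time.
Carrying on: F5 → Ab5 → C6.
From C6 the diatonic shape gives C6 F5 C6 Bb5 Eb5 F5.

C6 F5 C6 Bb5 Eb5 F5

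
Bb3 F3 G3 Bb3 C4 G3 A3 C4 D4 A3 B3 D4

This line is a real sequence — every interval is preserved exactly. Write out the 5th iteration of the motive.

Taking 4-note groups, the heads are Bb3, C4, D4: the pattern moves up a 2nd.
Carrying on: E4 → F#4.
From F#4 the exact shape gives F#4 C#4 D#4 F#4.

F#4 C#4 D#4 F#4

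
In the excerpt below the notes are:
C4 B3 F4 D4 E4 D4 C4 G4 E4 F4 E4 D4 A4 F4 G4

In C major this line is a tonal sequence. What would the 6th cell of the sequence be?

A4 G4 D5 B4 C5

Taking 5-note groups, the heads are C4, D4, E4: the pattern moves up a 2nd.
Continuing the starts: F4 → G4 → A4.
From A4 the diatonic shape gives A4 G4 D5 B4 C5.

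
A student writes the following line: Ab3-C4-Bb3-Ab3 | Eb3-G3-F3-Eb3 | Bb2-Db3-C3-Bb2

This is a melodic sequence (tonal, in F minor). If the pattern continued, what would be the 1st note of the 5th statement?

Grouping in 4s, the 1st note of each cell is Ab3, Eb3, Bb2.
Each moves down a 4th. Continuing: F2 → C2.

C2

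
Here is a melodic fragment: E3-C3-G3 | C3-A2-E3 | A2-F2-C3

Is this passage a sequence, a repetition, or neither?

sequence

Each 3-note cell is the previous one transposed down a 3rd.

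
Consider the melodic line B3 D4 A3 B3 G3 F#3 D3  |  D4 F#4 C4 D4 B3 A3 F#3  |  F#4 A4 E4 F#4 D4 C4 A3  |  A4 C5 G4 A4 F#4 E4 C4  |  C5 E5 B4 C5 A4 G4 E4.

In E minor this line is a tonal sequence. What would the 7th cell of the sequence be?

Unit = 7 notes; the statements start on B3, D4, F#4, A4, C5, moving up a 3rd each time.
Continuing the starts: E5 → G5.
From G5 the diatonic shape gives G5 B5 F#5 G5 E5 D5 B4.

G5 B5 F#5 G5 E5 D5 B4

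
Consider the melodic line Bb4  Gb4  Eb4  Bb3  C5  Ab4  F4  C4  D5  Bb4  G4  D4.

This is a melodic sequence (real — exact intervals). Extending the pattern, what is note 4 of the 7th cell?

Grouping in 4s, the 4th note of each cell is Bb3, C4, D4.
Each moves up a 2nd. Continuing: E4 → F#4 → G#4 → A#4.

A#4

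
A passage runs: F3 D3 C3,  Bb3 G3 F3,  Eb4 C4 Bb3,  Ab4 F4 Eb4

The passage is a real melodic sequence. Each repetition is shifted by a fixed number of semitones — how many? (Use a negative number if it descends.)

5

The 3-note cells begin on F3, Bb3, Eb4, Ab4 — each up a 4th from the last.
Counting half-steps from F3 to Bb3: 5.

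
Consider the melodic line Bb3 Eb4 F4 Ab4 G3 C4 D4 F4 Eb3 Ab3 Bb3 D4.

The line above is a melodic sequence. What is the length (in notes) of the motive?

4

Try groups of 4 (3 cells in 12 notes):
Bb3 Eb4 F4 Ab4 | G3 C4 D4 F4 | Eb3 Ab3 Bb3 D4
Every group is a transposition down a 3rd of the one before; no shorter unit works.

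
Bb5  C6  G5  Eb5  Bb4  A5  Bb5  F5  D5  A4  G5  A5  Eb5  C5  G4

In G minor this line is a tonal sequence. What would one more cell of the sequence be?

F5 G5 D5 Bb4 F4

Taking 5-note groups, the heads are Bb5, A5, G5: the pattern moves down a 2nd.
Statement 4 starts on F5 and keeps the same diatonic contour: F5 G5 D5 Bb4 F4.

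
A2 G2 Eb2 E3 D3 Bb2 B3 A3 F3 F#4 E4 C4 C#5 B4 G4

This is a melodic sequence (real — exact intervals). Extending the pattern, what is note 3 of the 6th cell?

The unit is 3 notes. Position-3 pitches of the 5 shown cells: Eb2, Bb2, F3, C4, G4.
One more up a 5th gives D5.

D5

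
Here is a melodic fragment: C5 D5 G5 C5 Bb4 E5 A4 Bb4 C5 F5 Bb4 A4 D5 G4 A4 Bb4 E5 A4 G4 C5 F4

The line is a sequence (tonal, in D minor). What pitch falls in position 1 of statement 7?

The unit is 7 notes. Position-1 pitches of the 3 shown cells: C5, Bb4, A4.
Each moves down a 2nd. Continuing: G4 → F4 → E4 → D4.

D4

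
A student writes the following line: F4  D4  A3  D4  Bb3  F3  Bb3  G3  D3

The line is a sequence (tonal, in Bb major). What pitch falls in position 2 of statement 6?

The unit is 3 notes. Position-2 pitches of the 3 shown cells: D4, Bb3, G3.
Each moves down a 3rd. Continuing: Eb3 → C3 → A2.

A2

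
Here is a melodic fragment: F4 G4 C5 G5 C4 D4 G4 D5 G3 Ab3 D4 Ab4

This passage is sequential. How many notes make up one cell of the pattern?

4

Try groups of 4 (3 cells in 12 notes):
F4 G4 C5 G5 | C4 D4 G4 D5 | G3 Ab3 D4 Ab4
That's a consistent down a 4th shift per cell, and no other grouping gives one.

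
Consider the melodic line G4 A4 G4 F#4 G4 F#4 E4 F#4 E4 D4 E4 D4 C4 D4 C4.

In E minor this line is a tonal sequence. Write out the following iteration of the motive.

B3 C4 B3

With a 3-note motive the entries are G4, F#4, E4, D4, C4, each down a 2nd from the previous.
From B3 the diatonic shape gives B3 C4 B3.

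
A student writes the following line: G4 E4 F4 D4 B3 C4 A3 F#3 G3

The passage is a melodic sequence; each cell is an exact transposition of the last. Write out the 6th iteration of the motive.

Unit = 3 notes; the statements start on G4, D4, A3, moving down a 4th each time.
Carrying on: E3 → B2 → F#2.
So cell 6 is F#2 D#2 E2.

F#2 D#2 E2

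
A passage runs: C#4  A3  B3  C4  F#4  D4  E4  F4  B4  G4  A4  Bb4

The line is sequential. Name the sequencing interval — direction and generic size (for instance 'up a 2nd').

up a 4th

The 4-note cells begin on C#4, F#4, B4 — each up a 4th from the last.
From C#4 to F#4: up a 4th.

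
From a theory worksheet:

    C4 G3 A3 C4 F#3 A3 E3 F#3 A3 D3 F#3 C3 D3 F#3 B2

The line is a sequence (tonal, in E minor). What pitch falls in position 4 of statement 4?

With 5-note cells, note 4 of each statement runs C4, A3, F#3.
Each moves down a 3rd; the next is D3.

D3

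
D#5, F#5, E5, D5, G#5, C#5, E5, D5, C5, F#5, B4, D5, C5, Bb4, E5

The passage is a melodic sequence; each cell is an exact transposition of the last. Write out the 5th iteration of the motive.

Unit = 5 notes; the statements start on D#5, C#5, B4, moving down a 2nd each time.
Continuing the starts: A4 → G4.
So cell 5 is G4 Bb4 Ab4 Gb4 C5.

G4 Bb4 Ab4 Gb4 C5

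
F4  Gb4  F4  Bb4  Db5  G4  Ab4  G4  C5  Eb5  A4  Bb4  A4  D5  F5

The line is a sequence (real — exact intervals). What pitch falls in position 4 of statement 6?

The unit is 5 notes. Position-4 pitches of the 3 shown cells: Bb4, C5, D5.
Carrying that up a 2nd forward: E5 → F#5 → G#5.

G#5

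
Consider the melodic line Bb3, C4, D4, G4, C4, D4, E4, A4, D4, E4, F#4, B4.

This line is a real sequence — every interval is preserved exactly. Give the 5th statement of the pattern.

The 4-note cells begin on Bb3, C4, D4 — each up a 2nd from the last.
Continuing the starts: E4 → F#4.
Statement 5 starts on F#4 and keeps the same exact contour: F#4 G#4 A#4 D#5.

F#4 G#4 A#4 D#5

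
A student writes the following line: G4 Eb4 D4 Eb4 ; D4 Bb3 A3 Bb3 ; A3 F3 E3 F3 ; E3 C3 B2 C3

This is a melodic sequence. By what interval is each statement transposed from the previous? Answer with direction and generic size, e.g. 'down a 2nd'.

Unit = 4 notes; the statements start on G4, D4, A3, E3, moving down a 4th each time.
From G4 to D4: down a 4th.

down a 4th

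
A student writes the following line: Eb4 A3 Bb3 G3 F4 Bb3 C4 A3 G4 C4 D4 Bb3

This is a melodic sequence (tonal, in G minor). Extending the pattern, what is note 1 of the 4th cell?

A4

The unit is 4 notes. Position-1 pitches of the 3 shown cells: Eb4, F4, G4.
From G4, up a 2nd gives A4.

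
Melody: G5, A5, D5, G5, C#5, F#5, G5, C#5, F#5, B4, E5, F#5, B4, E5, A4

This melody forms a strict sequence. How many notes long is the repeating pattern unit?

5

There are 15 notes; a 5-note unit gives 3 cells:
G5 A5 D5 G5 C#5 | F#5 G5 C#5 F#5 B4 | E5 F#5 B4 E5 A4
Each cell is the previous one down a 2nd — so the unit is 5 notes.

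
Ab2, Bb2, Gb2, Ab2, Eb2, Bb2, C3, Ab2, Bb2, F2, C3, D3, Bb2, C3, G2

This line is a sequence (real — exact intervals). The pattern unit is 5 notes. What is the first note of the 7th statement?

Unit = 5 notes; the statements start on Ab2, Bb2, C3, moving up a 2nd each time.
Extending the heads up a 2nd: D3 → E3 → F#3 → G#3.

G#3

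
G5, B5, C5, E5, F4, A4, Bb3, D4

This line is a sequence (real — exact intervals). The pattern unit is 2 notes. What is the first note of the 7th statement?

With a 2-note motive the entries are G5, C5, F4, Bb3, each down a 5th from the previous.
Extending the heads down a 5th: Eb3 → Ab2 → Db2.

Db2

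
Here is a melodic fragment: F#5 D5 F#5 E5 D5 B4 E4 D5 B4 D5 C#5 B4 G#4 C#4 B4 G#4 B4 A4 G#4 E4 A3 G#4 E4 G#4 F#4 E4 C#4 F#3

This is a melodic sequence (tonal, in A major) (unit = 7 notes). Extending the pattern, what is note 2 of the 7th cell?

Grouping in 7s, the 2nd note of each cell is D5, B4, G#4, E4.
Each moves down a 3rd. Continuing: C#4 → A3 → F#3.

F#3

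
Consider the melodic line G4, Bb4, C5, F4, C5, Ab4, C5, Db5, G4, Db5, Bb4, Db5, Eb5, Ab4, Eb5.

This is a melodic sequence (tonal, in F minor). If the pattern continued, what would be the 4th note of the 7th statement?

Eb5

With 5-note cells, note 4 of each statement runs F4, G4, Ab4.
Each moves up a 2nd. Continuing: Bb4 → C5 → Db5 → Eb5.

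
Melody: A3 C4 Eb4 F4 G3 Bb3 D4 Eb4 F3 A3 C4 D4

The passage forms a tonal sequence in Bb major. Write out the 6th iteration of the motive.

C3 Eb3 G3 A3

The 4-note cells begin on A3, G3, F3 — each down a 2nd from the last.
Carrying on: Eb3 → D3 → C3.
Statement 6 starts on C3 and keeps the same diatonic contour: C3 Eb3 G3 A3.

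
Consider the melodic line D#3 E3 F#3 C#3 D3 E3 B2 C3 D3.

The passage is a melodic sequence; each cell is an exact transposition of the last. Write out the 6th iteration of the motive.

F2 Gb2 Ab2

With a 3-note motive the entries are D#3, C#3, B2, each down a 2nd from the previous.
Carrying on: A2 → G2 → F2.
From F2 the exact shape gives F2 Gb2 Ab2.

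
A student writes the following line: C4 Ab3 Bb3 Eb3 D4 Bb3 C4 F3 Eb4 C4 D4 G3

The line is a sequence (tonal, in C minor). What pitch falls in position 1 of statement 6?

Ab4

With 4-note cells, note 1 of each statement runs C4, D4, Eb4.
Each moves up a 2nd. Continuing: F4 → G4 → Ab4.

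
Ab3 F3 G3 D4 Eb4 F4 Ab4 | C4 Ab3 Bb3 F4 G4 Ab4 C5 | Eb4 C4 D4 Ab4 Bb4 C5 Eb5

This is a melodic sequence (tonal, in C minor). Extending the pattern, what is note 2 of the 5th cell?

The unit is 7 notes. Position-2 pitches of the 3 shown cells: F3, Ab3, C4.
Extending up a 3rd: Eb4 → G4.

G4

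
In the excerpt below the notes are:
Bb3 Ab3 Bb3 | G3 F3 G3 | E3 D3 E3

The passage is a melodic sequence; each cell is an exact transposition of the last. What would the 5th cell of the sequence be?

A#2 G#2 A#2

With a 3-note motive the entries are Bb3, G3, E3, each down a 3rd from the previous.
Carrying on: C#3 → A#2.
Statement 5 starts on A#2 and keeps the same exact contour: A#2 G#2 A#2.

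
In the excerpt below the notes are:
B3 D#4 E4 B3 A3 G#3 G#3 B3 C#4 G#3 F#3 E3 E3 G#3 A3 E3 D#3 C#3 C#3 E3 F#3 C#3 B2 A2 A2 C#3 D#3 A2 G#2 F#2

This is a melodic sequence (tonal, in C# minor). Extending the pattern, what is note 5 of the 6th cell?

E2

Grouping in 6s, the 5th note of each cell is A3, F#3, D#3, B2, G#2.
From G#2, down a 3rd gives E2.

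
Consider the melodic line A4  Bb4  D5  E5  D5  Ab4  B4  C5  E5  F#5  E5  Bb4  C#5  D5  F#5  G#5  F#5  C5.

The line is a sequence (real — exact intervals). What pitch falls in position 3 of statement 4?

G#5

The unit is 6 notes. Position-3 pitches of the 3 shown cells: D5, E5, F#5.
One more up a 2nd gives G#5.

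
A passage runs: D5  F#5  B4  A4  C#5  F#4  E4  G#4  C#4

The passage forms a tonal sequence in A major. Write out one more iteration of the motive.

Taking 3-note groups, the heads are D5, A4, E4: the pattern moves down a 4th.
So cell 4 is B3 D4 G#3.

B3 D4 G#3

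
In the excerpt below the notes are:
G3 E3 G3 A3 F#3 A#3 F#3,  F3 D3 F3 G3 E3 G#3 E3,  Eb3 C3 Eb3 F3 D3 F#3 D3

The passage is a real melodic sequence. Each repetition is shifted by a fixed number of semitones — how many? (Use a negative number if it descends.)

-2

Taking 7-note groups, the heads are G3, F3, Eb3: the pattern moves down a 2nd.
G3→F3 is 53 − 55 = -2 semitones.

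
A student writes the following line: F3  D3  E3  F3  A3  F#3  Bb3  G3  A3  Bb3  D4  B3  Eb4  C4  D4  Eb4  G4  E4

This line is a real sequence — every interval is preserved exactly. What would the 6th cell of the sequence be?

Gb5 Eb5 F5 Gb5 Bb5 G5

The 6-note cells begin on F3, Bb3, Eb4 — each up a 4th from the last.
Continuing the starts: Ab4 → Db5 → Gb5.
From Gb5 the exact shape gives Gb5 Eb5 F5 Gb5 Bb5 G5.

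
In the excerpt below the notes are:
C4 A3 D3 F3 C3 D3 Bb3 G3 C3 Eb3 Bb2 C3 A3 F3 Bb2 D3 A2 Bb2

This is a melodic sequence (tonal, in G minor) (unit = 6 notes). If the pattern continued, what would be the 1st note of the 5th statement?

Grouping in 6s, the 1st note of each cell is C4, Bb3, A3.
Each moves down a 2nd. Continuing: G3 → F3.

F3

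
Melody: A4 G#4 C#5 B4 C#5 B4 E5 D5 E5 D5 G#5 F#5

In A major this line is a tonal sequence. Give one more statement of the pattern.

G#5 F#5 B5 A5

The 4-note cells begin on A4, C#5, E5 — each up a 3rd from the last.
From G#5 the diatonic shape gives G#5 F#5 B5 A5.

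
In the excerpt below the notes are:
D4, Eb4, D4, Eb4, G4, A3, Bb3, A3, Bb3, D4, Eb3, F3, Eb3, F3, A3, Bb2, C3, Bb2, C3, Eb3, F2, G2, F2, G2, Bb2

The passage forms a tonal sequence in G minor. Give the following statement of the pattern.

C2 D2 C2 D2 F2

Taking 5-note groups, the heads are D4, A3, Eb3, Bb2, F2: the pattern moves down a 4th.
From C2 the diatonic shape gives C2 D2 C2 D2 F2.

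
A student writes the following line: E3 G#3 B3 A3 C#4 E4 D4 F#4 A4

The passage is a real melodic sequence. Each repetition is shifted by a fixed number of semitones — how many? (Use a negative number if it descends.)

The 3-note cells begin on E3, A3, D4 — each up a 4th from the last.
E3→A3 is 57 − 52 = 5 semitones.

5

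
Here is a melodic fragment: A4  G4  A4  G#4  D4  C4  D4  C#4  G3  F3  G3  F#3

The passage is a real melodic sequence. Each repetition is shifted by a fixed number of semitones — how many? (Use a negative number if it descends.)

Unit = 4 notes; the statements start on A4, D4, G3, moving down a 5th each time.
A4→D4 is 62 − 69 = -7 semitones.

-7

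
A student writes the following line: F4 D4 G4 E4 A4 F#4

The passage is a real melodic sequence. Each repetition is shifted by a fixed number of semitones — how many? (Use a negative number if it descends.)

With a 2-note motive the entries are F4, G4, A4, each up a 2nd from the previous.
F4→G4 is 67 − 65 = 2 semitones.

2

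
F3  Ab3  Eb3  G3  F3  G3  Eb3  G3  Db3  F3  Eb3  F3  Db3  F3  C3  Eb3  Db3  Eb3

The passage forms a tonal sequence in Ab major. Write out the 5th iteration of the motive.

Bb2 Db3 Ab2 C3 Bb2 C3

Taking 6-note groups, the heads are F3, Eb3, Db3: the pattern moves down a 2nd.
Continuing the starts: C3 → Bb2.
So cell 5 is Bb2 Db3 Ab2 C3 Bb2 C3.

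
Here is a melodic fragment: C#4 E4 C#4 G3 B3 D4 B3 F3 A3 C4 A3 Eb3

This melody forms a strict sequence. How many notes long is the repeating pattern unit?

Try groups of 4 (3 cells in 12 notes):
C#4 E4 C#4 G3 | B3 D4 B3 F3 | A3 C4 A3 Eb3
Each cell is the previous one down a 2nd — so the unit is 4 notes.

4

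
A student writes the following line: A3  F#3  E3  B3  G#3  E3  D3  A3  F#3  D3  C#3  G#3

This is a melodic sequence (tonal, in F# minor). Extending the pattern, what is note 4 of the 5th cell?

E3

With 4-note cells, note 4 of each statement runs B3, A3, G#3.
Each moves down a 2nd. Continuing: F#3 → E3.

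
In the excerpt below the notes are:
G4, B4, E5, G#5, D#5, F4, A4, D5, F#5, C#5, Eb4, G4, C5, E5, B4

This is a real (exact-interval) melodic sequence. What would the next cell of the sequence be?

Db4 F4 Bb4 D5 A4

Unit = 5 notes; the statements start on G4, F4, Eb4, moving down a 2nd each time.
Statement 4 starts on Db4 and keeps the same exact contour: Db4 F4 Bb4 D5 A4.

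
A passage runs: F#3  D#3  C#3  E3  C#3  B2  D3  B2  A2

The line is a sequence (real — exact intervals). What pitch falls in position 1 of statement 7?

The unit is 3 notes. Position-1 pitches of the 3 shown cells: F#3, E3, D3.
Each moves down a 2nd. Continuing: C3 → Bb2 → Ab2 → Gb2.

Gb2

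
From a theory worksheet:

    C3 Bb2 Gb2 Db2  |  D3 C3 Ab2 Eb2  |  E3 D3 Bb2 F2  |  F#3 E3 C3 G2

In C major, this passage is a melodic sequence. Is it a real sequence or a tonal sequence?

real

Each cell has the same semitone pattern (-2, -4, -5) — intervals are preserved exactly.
And Bb2 lies outside C major, so the sequence is real rather than tonal.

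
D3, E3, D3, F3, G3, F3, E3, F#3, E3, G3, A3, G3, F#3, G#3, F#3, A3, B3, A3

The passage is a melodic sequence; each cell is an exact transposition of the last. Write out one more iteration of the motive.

G#3 A#3 G#3 B3 C#4 B3

Unit = 6 notes; the statements start on D3, E3, F#3, moving up a 2nd each time.
Statement 4 starts on G#3 and keeps the same exact contour: G#3 A#3 G#3 B3 C#4 B3.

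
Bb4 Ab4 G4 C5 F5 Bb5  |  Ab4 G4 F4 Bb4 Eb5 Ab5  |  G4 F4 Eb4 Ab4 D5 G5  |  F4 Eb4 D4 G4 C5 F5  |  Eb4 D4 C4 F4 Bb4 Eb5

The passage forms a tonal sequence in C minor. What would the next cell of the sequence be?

Unit = 6 notes; the statements start on Bb4, Ab4, G4, F4, Eb4, moving down a 2nd each time.
Statement 6 starts on D4 and keeps the same diatonic contour: D4 C4 Bb3 Eb4 Ab4 D5.

D4 C4 Bb3 Eb4 Ab4 D5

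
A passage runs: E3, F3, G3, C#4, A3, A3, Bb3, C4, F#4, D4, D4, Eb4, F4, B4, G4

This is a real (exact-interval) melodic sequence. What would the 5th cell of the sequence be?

C5 Db5 Eb5 A5 F5

The 5-note cells begin on E3, A3, D4 — each up a 4th from the last.
Extending up a 4th: G4 → C5.
So cell 5 is C5 Db5 Eb5 A5 F5.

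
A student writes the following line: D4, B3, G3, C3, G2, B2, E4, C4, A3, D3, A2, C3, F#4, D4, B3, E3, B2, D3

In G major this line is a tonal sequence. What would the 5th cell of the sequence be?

A4 F#4 D4 G3 D3 F#3

With a 6-note motive the entries are D4, E4, F#4, each up a 2nd from the previous.
Extending up a 2nd: G4 → A4.
So cell 5 is A4 F#4 D4 G3 D3 F#3.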